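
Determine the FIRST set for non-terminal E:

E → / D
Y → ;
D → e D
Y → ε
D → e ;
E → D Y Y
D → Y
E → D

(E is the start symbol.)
{ '/', ';', 'e', ε }

FIRST sets of the other non-terminals involved (by the same procedure, iterated to a fixed point):
  FIRST(D) = { ';', 'e', ε }
  FIRST(Y) = { ';', ε }

From E → / D:
  - '/' is a terminal: add '/' and stop
From E → D Y Y:
  - D is a non-terminal: add FIRST(D) \ {ε} = { ';', 'e' }
    D is nullable, so continue to the next symbol
  - Y is a non-terminal: add FIRST(Y) \ {ε} = { ';' }
    Y is nullable, so continue to the next symbol
  - Y is a non-terminal: add FIRST(Y) \ {ε} = { ';' }
    Y is nullable and nothing follows, so the whole right-hand side can vanish: ε ∈ FIRST(E)
From E → D:
  - D is a non-terminal: add FIRST(D) \ {ε} = { ';', 'e' }
    D is nullable and nothing follows, so the whole right-hand side can vanish: ε ∈ FIRST(E)

Collecting: FIRST(E) = { '/', ';', 'e', ε }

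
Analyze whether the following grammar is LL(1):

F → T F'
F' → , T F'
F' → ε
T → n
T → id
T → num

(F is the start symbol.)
Yes, the grammar is LL(1).

Relevant sets:
  FOLLOW(F') = { $ }

For F':
  PREDICT(F' → ',' T F') = { ',' }
  PREDICT(F' → ε) = { $ }
For T:
  PREDICT(T → n) = { 'n' }
  PREDICT(T → id) = { 'id' }
  PREDICT(T → num) = { 'num' }
F has a single production, so nothing to check there.

All predict sets are disjoint. The grammar IS LL(1).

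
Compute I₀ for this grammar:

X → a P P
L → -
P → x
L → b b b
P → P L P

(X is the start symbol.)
{ [X → . a P P], [X' → . X] }

First, augment the grammar with X' → X
I₀ = CLOSURE({ [X' → . X] }):
  [X' → . X] has the dot before X: add [X → . a P P]
No further items can be added.

I₀ = { [X → . a P P], [X' → . X] }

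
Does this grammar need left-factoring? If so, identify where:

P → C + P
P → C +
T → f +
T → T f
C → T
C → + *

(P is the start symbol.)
Left-factoring is needed when two productions for the same non-terminal
share a common prefix on the right-hand side.

Productions for P:
  P → C + P
  P → C +
Productions for T:
  T → f +
  T → T f
Productions for C:
  C → T
  C → + *

Found common prefix 'C +' in productions for P

Answer: Yes, P has productions with common prefix 'C +'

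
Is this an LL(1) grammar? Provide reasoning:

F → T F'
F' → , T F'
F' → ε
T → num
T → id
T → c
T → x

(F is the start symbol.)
Relevant sets:
  FOLLOW(F') = { $ }

For F':
  PREDICT(F' → ',' T F') = { ',' }
  PREDICT(F' → ε) = { $ }
For T:
  PREDICT(T → num) = { 'num' }
  PREDICT(T → id) = { 'id' }
  PREDICT(T → c) = { 'c' }
  PREDICT(T → x) = { 'x' }
F has a single production, so nothing to check there.

All predict sets are disjoint. The grammar IS LL(1).

Answer: Yes, the grammar is LL(1).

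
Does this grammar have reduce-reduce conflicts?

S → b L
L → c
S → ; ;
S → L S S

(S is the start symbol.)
No reduce-reduce conflicts

A reduce-reduce conflict occurs when an LR(0) state has two complete items [A → α .] and [B → β .] — both call for a reduction, and with no lookahead the parser cannot choose between them.

Augment with S' → S and build the canonical LR(0) collection (I0 = CLOSURE({[S' → . S]}), then GOTO on every symbol after a dot until no new states appear). It has 10 states:
  I0: { [L → . c], [S → . ; ;], [S → . L S S], [S → . b L], [S' → . S] }  — shift
  I1: { [S → ; . ;] }  — shift
  I2: { [L → . c], [S → . ; ;], [S → . L S S], [S → . b L], [S → L . S S] }  — shift
  I3: { [S' → S .] }  — accept
  I4: { [L → . c], [S → b . L] }  — shift
  I5: { [L → c .] }  — reduce
  I6: { [S → b L .] }  — reduce
  I7: { [L → . c], [S → . ; ;], [S → . L S S], [S → . b L], [S → L S . S] }  — shift
  I8: { [S → L S S .] }  — reduce
  I9: { [S → ; ; .] }  — reduce

No state contains more than one complete item.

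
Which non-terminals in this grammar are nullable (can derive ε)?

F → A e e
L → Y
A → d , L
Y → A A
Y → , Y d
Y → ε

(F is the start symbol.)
ε-productions: Y → ε
So Y is immediately nullable.
L → Y: every symbol on the right is nullable, so L is nullable too.
No further non-terminal can be added: every production for the remaining non-terminals contains a terminal or a non-nullable non-terminal.
Nullable = { 'L', 'Y' }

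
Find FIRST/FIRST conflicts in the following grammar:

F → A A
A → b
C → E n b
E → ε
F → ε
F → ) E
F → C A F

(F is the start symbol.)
FIRST sets of the non-terminals at (or reachable through a nullable prefix from) the front of some alternative:
  FIRST(A) = { 'b' }
  FIRST(C) = { 'n' }

Productions for F:
  F → A A: FIRST = { 'b' }
  F → ε: FIRST = { ε }
  F → ) E: FIRST = { ')' }
  F → C A F: FIRST = { 'n' }
A, C, E have only one production, so no FIRST/FIRST conflict is possible there.

All alternatives of each non-terminal have pairwise disjoint FIRST sets.

Answer: No FIRST/FIRST conflicts.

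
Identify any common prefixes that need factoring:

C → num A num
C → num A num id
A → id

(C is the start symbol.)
Left-factoring is needed when two productions for the same non-terminal
share a common prefix on the right-hand side.

Productions for C:
  C → num A num
  C → num A num id

Found common prefix 'num A num' in productions for C

Answer: Yes, C has productions with common prefix 'num A num'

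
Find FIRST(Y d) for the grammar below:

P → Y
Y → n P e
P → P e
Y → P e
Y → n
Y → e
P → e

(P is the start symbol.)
{ 'e', 'n' }

FIRST sets of the non-terminals involved (from the grammar, by fixed-point iteration):
  FIRST(Y) = { 'e', 'n' }

To compute FIRST(Y d), process the symbols left to right:
Symbol Y is a non-terminal. Add FIRST(Y) \ {ε} = { 'e', 'n' }
Y is not nullable (ε ∉ FIRST(Y)), so stop here.
FIRST(Y d) = { 'e', 'n' }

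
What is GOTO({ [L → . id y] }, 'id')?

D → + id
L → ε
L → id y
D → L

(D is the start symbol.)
{ [L → id . y] }

GOTO(I, 'id') = CLOSURE({ [A → αX.β] : [A → α.Xβ] ∈ I, X = 'id' })

Items with dot before 'id', with the dot advanced:
  [L → . id y] → [L → id . y]
Closure adds nothing (no advanced item has the dot before a non-terminal).

GOTO = { [L → id . y] }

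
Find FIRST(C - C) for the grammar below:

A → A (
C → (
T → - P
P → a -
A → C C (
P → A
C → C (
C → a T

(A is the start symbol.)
{ '(', 'a' }

FIRST sets of the non-terminals involved (from the grammar, by fixed-point iteration):
  FIRST(C) = { '(', 'a' }

To compute FIRST(C - C), process the symbols left to right:
Symbol C is a non-terminal. Add FIRST(C) \ {ε} = { '(', 'a' }
C is not nullable (ε ∉ FIRST(C)), so stop here.
FIRST(C - C) = { '(', 'a' }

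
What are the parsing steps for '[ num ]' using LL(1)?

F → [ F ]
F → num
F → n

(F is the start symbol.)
LL(1) parsing maintains a stack (initially the start symbol over $) and the input. At each step: if the stack top is a terminal, match it against the current input token; if it is a non-terminal N, replace it with the RHS of M[N, lookahead] (the unique production whose predict set contains the lookahead).

Stack is shown with the top on the left.

Stack    Input      Action
--------------------------
F $      [ num ] $  output F → [ F ]
[ F ] $  [ num ] $  match '['
F ] $    num ] $    output F → num
num ] $  num ] $    match 'num'
] $      ] $        match ']'
$        $          accept

The string is accepted.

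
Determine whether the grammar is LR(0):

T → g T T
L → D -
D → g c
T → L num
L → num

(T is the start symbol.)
Yes, the grammar is LR(0)

Augment with T' → T and build the canonical LR(0) collection (I0 = CLOSURE({[T' → . T]}), then GOTO on every symbol after a dot until no new states appear). It has 11 states:
  I0: { [D → . g c], [L → . D -], [L → . num], [T → . L num], [T → . g T T], [T' → . T] }  — shift
  I1: { [L → D . -] }  — shift
  I2: { [T → L . num] }  — shift
  I3: { [T' → T .] }  — accept
  I4: { [D → . g c], [D → g . c], [L → . D -], [L → . num], [T → . L num], [T → . g T T], [T → g . T T] }  — shift
  I5: { [L → num .] }  — reduce
  I6: { [D → . g c], [L → . D -], [L → . num], [T → . L num], [T → . g T T], [T → g T . T] }  — shift
  I7: { [D → g c .] }  — reduce
  I8: { [T → g T T .] }  — reduce
  I9: { [T → L num .] }  — reduce
  I10: { [L → D - .] }  — reduce

Every state is either a pure shift/goto state or contains exactly one complete item and nothing to shift — no conflicts. The grammar is LR(0).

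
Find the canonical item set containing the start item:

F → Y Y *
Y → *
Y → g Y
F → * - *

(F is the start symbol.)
{ [F → . * - *], [F → . Y Y *], [F' → . F], [Y → . *], [Y → . g Y] }

First, augment the grammar with F' → F
I₀ = CLOSURE({ [F' → . F] }):
  [F' → . F] has the dot before F: add [F → . Y Y *], [F → . * - *]
  [F → . Y Y *] has the dot before Y: add [Y → . *], [Y → . g Y]
No further items can be added.

I₀ = { [F → . * - *], [F → . Y Y *], [F' → . F], [Y → . *], [Y → . g Y] }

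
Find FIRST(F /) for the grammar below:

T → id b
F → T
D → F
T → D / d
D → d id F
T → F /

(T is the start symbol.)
FIRST sets of the non-terminals involved (from the grammar, by fixed-point iteration):
  FIRST(F) = { 'd', 'id' }

To compute FIRST(F /), process the symbols left to right:
Symbol F is a non-terminal. Add FIRST(F) \ {ε} = { 'd', 'id' }
F is not nullable (ε ∉ FIRST(F)), so stop here.
FIRST(F /) = { 'd', 'id' }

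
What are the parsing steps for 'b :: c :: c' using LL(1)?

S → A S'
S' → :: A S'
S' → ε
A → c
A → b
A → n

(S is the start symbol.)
LL(1) parsing maintains a stack (initially the start symbol over $) and the input. At each step: if the stack top is a terminal, match it against the current input token; if it is a non-terminal N, replace it with the RHS of M[N, lookahead] (the unique production whose predict set contains the lookahead).

Stack is shown with the top on the left.

Stack      Input          Action
--------------------------------
S $        b :: c :: c $  output S → A S'
A S' $     b :: c :: c $  output A → b
b S' $     b :: c :: c $  match 'b'
S' $       :: c :: c $    output S' → :: A S'
:: A S' $  :: c :: c $    match '::'
A S' $     c :: c $       output A → c
c S' $     c :: c $       match 'c'
S' $       :: c $         output S' → :: A S'
:: A S' $  :: c $         match '::'
A S' $     c $            output A → c
c S' $     c $            match 'c'
S' $       $              output S' → ε
$          $              accept

The string is accepted.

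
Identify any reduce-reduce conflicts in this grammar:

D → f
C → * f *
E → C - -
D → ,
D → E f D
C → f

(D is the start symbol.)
A reduce-reduce conflict occurs when an LR(0) state has two complete items [A → α .] and [B → β .] — both call for a reduction, and with no lookahead the parser cannot choose between them.

Augment with D' → D and build the canonical LR(0) collection (I0 = CLOSURE({[D' → . D]}), then GOTO on every symbol after a dot until no new states appear). It has 13 states:
  I0: { [C → . * f *], [C → . f], [D → . ,], [D → . E f D], [D → . f], [D' → . D], [E → . C - -] }  — shift
  I1: { [C → * . f *] }  — shift
  I2: { [D → , .] }  — reduce
  I3: { [E → C . - -] }  — shift
  I4: { [D' → D .] }  — accept
  I5: { [D → E . f D] }  — shift
  I6: { [C → f .], [D → f .] }  — 2 reduces
  I7: { [C → . * f *], [C → . f], [D → . ,], [D → . E f D], [D → . f], [D → E f . D], [E → . C - -] }  — shift
  I8: { [D → E f D .] }  — reduce
  I9: { [E → C - . -] }  — shift
  I10: { [E → C - - .] }  — reduce
  I11: { [C → * f . *] }  — shift
  I12: { [C → * f * .] }  — reduce

I6 contains complete items [C → f .], [D → f .] — reduce-reduce conflict.

Answer: Yes — I6: [C → f .] vs [D → f .]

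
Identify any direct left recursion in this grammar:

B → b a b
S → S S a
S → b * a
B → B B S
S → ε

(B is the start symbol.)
B → b a b: starts with b
S → S S a: LEFT RECURSIVE (starts with S)
S → b * a: starts with b
B → B B S: LEFT RECURSIVE (starts with B)
S → ε: starts with ε

The grammar has direct left recursion on: S, B.

Answer: Yes, S, B are left-recursive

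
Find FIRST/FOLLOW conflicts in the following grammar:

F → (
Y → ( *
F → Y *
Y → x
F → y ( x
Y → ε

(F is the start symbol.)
No FIRST/FOLLOW conflicts.

A FIRST/FOLLOW conflict occurs when a non-terminal N has a nullable alternative N → β (β ⇒* ε) and another alternative N → α with FIRST(α) ∩ FOLLOW(N) ≠ ∅: on such a lookahead the parser cannot decide between expanding α and letting N vanish via β.

Nullable non-terminals: Y.

Y: nullable alternative(s) Y → ε; FOLLOW(Y) = { '*' }
  Y → ( *: FIRST \ {ε} = { '(' } — disjoint from FOLLOW(Y)
  Y → x: FIRST \ {ε} = { 'x' } — disjoint from FOLLOW(Y)
  Y → ε: FIRST \ {ε} = { } — this is the only nullable alternative, skip

F has no nullable alternative, so no FIRST/FOLLOW check is needed there.

No FIRST/FOLLOW conflicts found.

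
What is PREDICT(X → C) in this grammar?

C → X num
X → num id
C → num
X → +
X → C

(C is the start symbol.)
{ '+', 'num' }

PREDICT(X → C) = (FIRST(RHS) \ {ε}) ∪ (FOLLOW(X) if ε ∈ FIRST(RHS), i.e. RHS ⇒* ε)
FIRST(C) = { '+', 'num' }
FIRST(C) = { '+', 'num' }
ε ∉ FIRST(C), so FOLLOW(X) is not added.
PREDICT(X → C) = { '+', 'num' }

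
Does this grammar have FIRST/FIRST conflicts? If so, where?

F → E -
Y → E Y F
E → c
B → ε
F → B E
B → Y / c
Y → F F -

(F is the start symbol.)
A FIRST/FIRST conflict occurs when two productions N → α and N → β for the same non-terminal have FIRST(α) ∩ FIRST(β) ≠ ∅ (with ε ∈ FIRST of a nullable right-hand side, so two nullable alternatives also conflict).

FIRST sets of the non-terminals at (or reachable through a nullable prefix from) the front of some alternative:
  FIRST(E) = { 'c' }
  FIRST(B) = { 'c', ε }
  FIRST(F) = { 'c' }
  FIRST(Y) = { 'c' }

Productions for F:
  F → E -: FIRST = { 'c' }
  F → B E: FIRST = { 'c' }
Productions for Y:
  Y → E Y F: FIRST = { 'c' }
  Y → F F -: FIRST = { 'c' }
Productions for B:
  B → ε: FIRST = { ε }
  B → Y / c: FIRST = { 'c' }
E has only one production, so no FIRST/FIRST conflict is possible there.

Conflict for F: F → E - and F → B E
  Overlap: { 'c' }
Conflict for Y: Y → E Y F and Y → F F -
  Overlap: { 'c' }

Answer: Yes. F → E '-' / F → B E on { 'c' }; Y → E Y F / Y → F F '-' on { 'c' }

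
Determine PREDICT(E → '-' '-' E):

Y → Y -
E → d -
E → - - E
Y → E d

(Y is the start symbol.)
PREDICT(E → '-' '-' E) = (FIRST(RHS) \ {ε}) ∪ (FOLLOW(E) if ε ∈ FIRST(RHS), i.e. RHS ⇒* ε)
FIRST('-' '-' E) = { '-' }
ε ∉ FIRST('-' '-' E), so FOLLOW(E) is not added.
PREDICT(E → '-' '-' E) = { '-' }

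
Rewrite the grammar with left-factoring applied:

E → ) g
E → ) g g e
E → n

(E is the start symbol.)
E → ) g E'
E' → ε
E' → g e
E → n

Left-factoring transforms A → αβ₁ | αβ₂ into A → αA' and A' → β₁ | β₂
(α is the longest common prefix among the alternatives). Repeat until
no nonterminal has two alternatives with a common prefix.

Round 1: E has alternatives sharing prefix ') g'. Introduce E': E → ) g E'
  Add: E' → ε
  Add: E' → g e

No remaining common prefixes — done.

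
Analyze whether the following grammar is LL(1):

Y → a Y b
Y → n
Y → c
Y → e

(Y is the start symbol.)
Yes, the grammar is LL(1).

A grammar is LL(1) if for each non-terminal N with multiple productions, the predict sets of those productions are pairwise disjoint, where PREDICT(N → α) = (FIRST(α) \ {ε}) ∪ (FOLLOW(N) if α ⇒* ε).

For Y:
  PREDICT(Y → a Y b) = { 'a' }
  PREDICT(Y → n) = { 'n' }
  PREDICT(Y → c) = { 'c' }
  PREDICT(Y → e) = { 'e' }

All predict sets are disjoint. The grammar IS LL(1).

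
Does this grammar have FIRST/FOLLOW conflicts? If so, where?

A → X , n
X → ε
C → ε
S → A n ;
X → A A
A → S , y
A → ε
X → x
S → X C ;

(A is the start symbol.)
Yes. A → X ',' n with FOLLOW(A) on { ',', ';', 'n', 'x' }; A → S ',' y with FOLLOW(A) on { ',', ';', 'n', 'x' }; X → A A with FOLLOW(X) on { ',', ';' }

A FIRST/FOLLOW conflict occurs when a non-terminal N has a nullable alternative N → β (β ⇒* ε) and another alternative N → α with FIRST(α) ∩ FOLLOW(N) ≠ ∅: on such a lookahead the parser cannot decide between expanding α and letting N vanish via β.

Nullable non-terminals: A, C, X.
FIRST sets used below: FIRST(X) = { ',', ';', 'n', 'x', ε }, FIRST(S) = { ',', ';', 'n', 'x' }, FIRST(A) = { ',', ';', 'n', 'x', ε }

A: nullable alternative(s) A → ε; FOLLOW(A) = { $, ',', ';', 'n', 'x' }
  A → X , n: FIRST \ {ε} = { ',', ';', 'n', 'x' } — overlaps FOLLOW(A) on { ',', ';', 'n', 'x' }: CONFLICT
  A → S , y: FIRST \ {ε} = { ',', ';', 'n', 'x' } — overlaps FOLLOW(A) on { ',', ';', 'n', 'x' }: CONFLICT
  A → ε: FIRST \ {ε} = { } — this is the only nullable alternative, skip
C has a nullable alternative but only one production, so nothing to check.

X: nullable alternative(s) X → ε, X → A A; FOLLOW(X) = { ',', ';' }
  X → ε: FIRST \ {ε} = { } — disjoint from FOLLOW(X)
  X → A A: FIRST \ {ε} = { ',', ';', 'n', 'x' } — overlaps FOLLOW(X) on { ',', ';' }: CONFLICT
  X → x: FIRST \ {ε} = { 'x' } — disjoint from FOLLOW(X)

S has no nullable alternative, so no FIRST/FOLLOW check is needed there.

So the grammar has 3 FIRST/FOLLOW conflicts (marked CONFLICT above).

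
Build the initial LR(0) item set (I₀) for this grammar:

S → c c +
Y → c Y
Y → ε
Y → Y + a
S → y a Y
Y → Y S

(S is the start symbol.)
First, augment the grammar with S' → S
I₀ = CLOSURE({ [S' → . S] }):
  [S' → . S] has the dot before S: add [S → . c c +], [S → . y a Y]
No further items can be added.

I₀ = { [S → . c c +], [S → . y a Y], [S' → . S] }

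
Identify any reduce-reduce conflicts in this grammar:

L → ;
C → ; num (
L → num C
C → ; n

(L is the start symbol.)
A reduce-reduce conflict occurs when an LR(0) state has two complete items [A → α .] and [B → β .] — both call for a reduction, and with no lookahead the parser cannot choose between them.

Augment with L' → L and build the canonical LR(0) collection (I0 = CLOSURE({[L' → . L]}), then GOTO on every symbol after a dot until no new states appear). It has 9 states:
  I0: { [L → . ;], [L → . num C], [L' → . L] }  — shift
  I1: { [L → ; .] }  — reduce
  I2: { [L' → L .] }  — accept
  I3: { [C → . ; n], [C → . ; num (], [L → num . C] }  — shift
  I4: { [C → ; . n], [C → ; . num (] }  — shift
  I5: { [L → num C .] }  — reduce
  I6: { [C → ; n .] }  — reduce
  I7: { [C → ; num . (] }  — shift
  I8: { [C → ; num ( .] }  — reduce

No state contains more than one complete item.

Answer: No reduce-reduce conflicts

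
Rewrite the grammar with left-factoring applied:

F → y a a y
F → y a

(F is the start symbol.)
F → y a F'
F' → a y
F' → ε

Left-factoring transforms A → αβ₁ | αβ₂ into A → αA' and A' → β₁ | β₂
(α is the longest common prefix among the alternatives). Repeat until
no nonterminal has two alternatives with a common prefix.

Round 1: F has alternatives sharing prefix 'y a'. Introduce F': F → y a F'
  Add: F' → a y
  Add: F' → ε

No remaining common prefixes — done.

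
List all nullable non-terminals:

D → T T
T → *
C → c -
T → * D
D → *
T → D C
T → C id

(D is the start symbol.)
None

There are no ε-productions, so no non-terminal can derive ε.
No non-terminals are nullable.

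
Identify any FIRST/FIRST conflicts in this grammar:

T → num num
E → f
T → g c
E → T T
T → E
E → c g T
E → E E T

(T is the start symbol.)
Yes. T → num num / T → E on { 'num' }; T → g c / T → E on { 'g' }; E → f / E → T T on { 'f' }; E → f / E → E E T on { 'f' }; E → T T / E → c g T on { 'c' }; E → T T / E → E E T on { 'c', 'f', 'g', 'num' }; E → c g T / E → E E T on { 'c' }

FIRST sets of the non-terminals at (or reachable through a nullable prefix from) the front of some alternative:
  FIRST(E) = { 'c', 'f', 'g', 'num' }
  FIRST(T) = { 'c', 'f', 'g', 'num' }

Productions for T:
  T → num num: FIRST = { 'num' }
  T → g c: FIRST = { 'g' }
  T → E: FIRST = { 'c', 'f', 'g', 'num' }
Productions for E:
  E → f: FIRST = { 'f' }
  E → T T: FIRST = { 'c', 'f', 'g', 'num' }
  E → c g T: FIRST = { 'c' }
  E → E E T: FIRST = { 'c', 'f', 'g', 'num' }

Conflict for T: T → num num and T → E
  Overlap: { 'num' }
Conflict for T: T → g c and T → E
  Overlap: { 'g' }
Conflict for E: E → f and E → T T
  Overlap: { 'f' }
Conflict for E: E → f and E → E E T
  Overlap: { 'f' }
Conflict for E: E → T T and E → c g T
  Overlap: { 'c' }
Conflict for E: E → T T and E → E E T
  Overlap: { 'c', 'f', 'g', 'num' }
Conflict for E: E → c g T and E → E E T
  Overlap: { 'c' }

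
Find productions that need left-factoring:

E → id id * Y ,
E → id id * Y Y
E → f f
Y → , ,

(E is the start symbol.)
Left-factoring is needed when two productions for the same non-terminal
share a common prefix on the right-hand side.

Productions for E:
  E → id id * Y ,
  E → id id * Y Y
  E → f f

Found common prefix 'id id * Y' in productions for E

Answer: Yes, E has productions with common prefix 'id id * Y'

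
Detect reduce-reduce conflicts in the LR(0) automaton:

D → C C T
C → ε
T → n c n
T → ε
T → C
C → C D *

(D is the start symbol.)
A reduce-reduce conflict occurs when an LR(0) state has two complete items [A → α .] and [B → β .] — both call for a reduction, and with no lookahead the parser cannot choose between them.

Augment with D' → D and build the canonical LR(0) collection (I0 = CLOSURE({[D' → . D]}), then GOTO on every symbol after a dot until no new states appear). It has 11 states:
  I0: { [C → . C D *], [C → .], [D → . C C T], [D' → . D] }  — reduce
  I1: { [C → . C D *], [C → .], [C → C . D *], [D → . C C T], [D → C . C T] }  — reduce
  I2: { [D' → D .] }  — accept
  I3: { [C → . C D *], [C → .], [C → C . D *], [D → . C C T], [D → C . C T], [D → C C . T], [T → . C], [T → . n c n], [T → .] }  — shift, 2 reduces
  I4: { [C → C D . *] }  — shift
  I5: { [C → C D * .] }  — reduce
  I6: { [C → . C D *], [C → .], [C → C . D *], [D → . C C T], [D → C . C T], [D → C C . T], [T → . C], [T → . n c n], [T → .], [T → C .] }  — shift, 3 reduces
  I7: { [D → C C T .] }  — reduce
  I8: { [T → n . c n] }  — shift
  I9: { [T → n c . n] }  — shift
  I10: { [T → n c n .] }  — reduce

I3 contains complete items [C → .], [T → .] — reduce-reduce conflict.
I6 contains complete items [C → .], [T → .], [T → C .] — reduce-reduce conflict.

Answer: Yes — I3: [C → .] vs [T → .]; I6: [C → .] vs [T → .]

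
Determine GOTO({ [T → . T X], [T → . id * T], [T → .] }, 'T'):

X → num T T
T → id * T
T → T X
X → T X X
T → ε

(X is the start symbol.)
{ [T → . T X], [T → . id * T], [T → .], [T → T . X], [X → . T X X], [X → . num T T] }

GOTO(I, 'T') = CLOSURE({ [A → αX.β] : [A → α.Xβ] ∈ I, X = 'T' })

Items with dot before 'T', with the dot advanced:
  [T → . T X] → [T → T . X]
Closure of the advanced items:
  [T → T . X] has the dot before X: add [X → . num T T], [X → . T X X]
  [X → . T X X] has the dot before T: add [T → . id * T], [T → . T X], [T → .]

GOTO = { [T → . T X], [T → . id * T], [T → .], [T → T . X], [X → . T X X], [X → . num T T] }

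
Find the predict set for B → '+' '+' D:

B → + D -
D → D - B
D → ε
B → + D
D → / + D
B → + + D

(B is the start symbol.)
PREDICT(B → '+' '+' D) = (FIRST(RHS) \ {ε}) ∪ (FOLLOW(B) if ε ∈ FIRST(RHS), i.e. RHS ⇒* ε)
FIRST('+' '+' D) = { '+' }
ε ∉ FIRST('+' '+' D), so FOLLOW(B) is not added.
PREDICT(B → '+' '+' D) = { '+' }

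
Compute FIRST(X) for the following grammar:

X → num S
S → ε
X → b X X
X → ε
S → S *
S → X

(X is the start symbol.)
{ 'b', 'num', ε }

From X → num S:
  - num is a terminal: add 'num' and stop
From X → b X X:
  - b is a terminal: add 'b' and stop
From X → ε:
  - ε-production, so ε ∈ FIRST(X)

Collecting: FIRST(X) = { 'b', 'num', ε }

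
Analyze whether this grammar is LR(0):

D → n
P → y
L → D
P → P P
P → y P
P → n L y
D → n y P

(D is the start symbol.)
A grammar is LR(0) if no state in the canonical LR(0) collection has:
  - both a shift item (dot before a terminal) and a complete item (shift-reduce conflict), or
  - two or more complete items (reduce-reduce conflict; the accept item [D' → D .] counts as a complete item here).

Augment with D' → D and build the canonical LR(0) collection (I0 = CLOSURE({[D' → . D]}), then GOTO on every symbol after a dot until no new states appear). It has 12 states:
  I0: { [D → . n y P], [D → . n], [D' → . D] }  — shift
  I1: { [D' → D .] }  — accept
  I2: { [D → n . y P], [D → n .] }  — shift, reduce
  I3: { [D → n y . P], [P → . P P], [P → . n L y], [P → . y P], [P → . y] }  — shift
  I4: { [D → n y P .], [P → . P P], [P → . n L y], [P → . y P], [P → . y], [P → P . P] }  — shift, reduce
  I5: { [D → . n y P], [D → . n], [L → . D], [P → n . L y] }  — shift
  I6: { [P → . P P], [P → . n L y], [P → . y P], [P → . y], [P → y . P], [P → y .] }  — shift, reduce
  I7: { [P → . P P], [P → . n L y], [P → . y P], [P → . y], [P → P . P], [P → y P .] }  — shift, reduce
  I8: { [P → . P P], [P → . n L y], [P → . y P], [P → . y], [P → P . P], [P → P P .] }  — shift, reduce
  I9: { [L → D .] }  — reduce
  I10: { [P → n L . y] }  — shift
  I11: { [P → n L y .] }  — reduce

Conflict in state I2:
  Shift-reduce conflict between [D → n .] and [D → n . y P]
So the grammar is NOT LR(0).

Answer: No. Shift-reduce conflict between [D → n .] and [D → n . y P]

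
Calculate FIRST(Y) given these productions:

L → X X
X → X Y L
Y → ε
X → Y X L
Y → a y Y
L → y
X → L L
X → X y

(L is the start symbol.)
From Y → ε:
  - ε-production, so ε ∈ FIRST(Y)
From Y → a y Y:
  - a is a terminal: add 'a' and stop

Collecting: FIRST(Y) = { 'a', ε }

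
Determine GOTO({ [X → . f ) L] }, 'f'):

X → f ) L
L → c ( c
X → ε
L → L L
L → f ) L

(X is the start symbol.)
GOTO(I, 'f') = CLOSURE({ [A → αX.β] : [A → α.Xβ] ∈ I, X = 'f' })

Items with dot before 'f', with the dot advanced:
  [X → . f ) L] → [X → f . ) L]
Closure adds nothing (no advanced item has the dot before a non-terminal).

GOTO = { [X → f . ) L] }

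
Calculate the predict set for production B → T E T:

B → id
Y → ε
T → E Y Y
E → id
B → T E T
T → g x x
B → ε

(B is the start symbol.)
{ 'g', 'id' }

PREDICT(B → T E T) = (FIRST(RHS) \ {ε}) ∪ (FOLLOW(B) if ε ∈ FIRST(RHS), i.e. RHS ⇒* ε)
FIRST(T) = { 'g', 'id' }
FIRST(T E T) = { 'g', 'id' }
ε ∉ FIRST(T E T), so FOLLOW(B) is not added.
PREDICT(B → T E T) = { 'g', 'id' }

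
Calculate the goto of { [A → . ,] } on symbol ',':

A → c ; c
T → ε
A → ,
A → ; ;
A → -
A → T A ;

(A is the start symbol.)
GOTO(I, ',') = CLOSURE({ [A → αX.β] : [A → α.Xβ] ∈ I, X = ',' })

Items with dot before ',', with the dot advanced:
  [A → . ,] → [A → , .]
Closure adds nothing (no advanced item has the dot before a non-terminal).

GOTO = { [A → , .] }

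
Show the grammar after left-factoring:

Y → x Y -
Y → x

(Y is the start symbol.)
Y → x Y'
Y' → Y -
Y' → ε

Left-factoring transforms A → αβ₁ | αβ₂ into A → αA' and A' → β₁ | β₂
(α is the longest common prefix among the alternatives). Repeat until
no nonterminal has two alternatives with a common prefix.

Round 1: Y has alternatives sharing prefix 'x'. Introduce Y': Y → x Y'
  Add: Y' → Y -
  Add: Y' → ε

No remaining common prefixes — done.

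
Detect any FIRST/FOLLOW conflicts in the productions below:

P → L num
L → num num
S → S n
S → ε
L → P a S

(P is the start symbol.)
Nullable non-terminals: S.
FIRST sets used below: FIRST(S) = { 'n', ε }

S: nullable alternative(s) S → ε; FOLLOW(S) = { 'n', 'num' }
  S → S n: FIRST \ {ε} = { 'n' } — overlaps FOLLOW(S) on { 'n' }: CONFLICT
  S → ε: FIRST \ {ε} = { } — this is the only nullable alternative, skip

L, P have no nullable alternative, so no FIRST/FOLLOW check is needed there.

So the grammar has 1 FIRST/FOLLOW conflict (marked CONFLICT above).

Answer: Yes. S → S n with FOLLOW(S) on { 'n' }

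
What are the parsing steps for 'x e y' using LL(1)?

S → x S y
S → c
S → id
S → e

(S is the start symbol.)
LL(1) parsing maintains a stack (initially the start symbol over $) and the input. At each step: if the stack top is a terminal, match it against the current input token; if it is a non-terminal N, replace it with the RHS of M[N, lookahead] (the unique production whose predict set contains the lookahead).

Stack is shown with the top on the left.

Stack    Input    Action
------------------------
S $      x e y $  output S → x S y
x S y $  x e y $  match 'x'
S y $    e y $    output S → e
e y $    e y $    match 'e'
y $      y $      match 'y'
$        $        accept

The string is accepted.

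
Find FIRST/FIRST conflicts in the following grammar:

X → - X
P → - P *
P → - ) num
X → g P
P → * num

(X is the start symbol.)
Yes. P → '-' P '*' / P → '-' ')' num on { '-' }

Productions for X:
  X → - X: FIRST = { '-' }
  X → g P: FIRST = { 'g' }
Productions for P:
  P → - P *: FIRST = { '-' }
  P → - ) num: FIRST = { '-' }
  P → * num: FIRST = { '*' }

Conflict for P: P → - P * and P → - ) num
  Overlap: { '-' }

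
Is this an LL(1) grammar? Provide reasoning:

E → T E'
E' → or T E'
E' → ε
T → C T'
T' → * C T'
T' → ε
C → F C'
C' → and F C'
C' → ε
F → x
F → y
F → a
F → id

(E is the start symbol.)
A grammar is LL(1) if for each non-terminal N with multiple productions, the predict sets of those productions are pairwise disjoint, where PREDICT(N → α) = (FIRST(α) \ {ε}) ∪ (FOLLOW(N) if α ⇒* ε).

Relevant sets:
  FOLLOW(E') = { $ }
  FOLLOW(T') = { $, 'or' }
  FOLLOW(C') = { $, '*', 'or' }

For E':
  PREDICT(E' → or T E') = { 'or' }
  PREDICT(E' → ε) = { $ }
For T':
  PREDICT(T' → '*' C T') = { '*' }
  PREDICT(T' → ε) = { $, 'or' }
For C':
  PREDICT(C' → and F C') = { 'and' }
  PREDICT(C' → ε) = { $, '*', 'or' }
For F:
  PREDICT(F → x) = { 'x' }
  PREDICT(F → y) = { 'y' }
  PREDICT(F → a) = { 'a' }
  PREDICT(F → id) = { 'id' }
E, T, C have a single production, so nothing to check there.

All predict sets are disjoint. The grammar IS LL(1).

Answer: Yes, the grammar is LL(1).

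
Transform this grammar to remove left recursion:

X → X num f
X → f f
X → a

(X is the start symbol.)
X is directly left-recursive. The standard transformation for
  A → A α₁ | ... | A α_m | β₁ | ... | β_n
is
  A  → β₁ A' | ... | β_n A'
  A' → α₁ A' | ... | α_m A' | ε

X → f f becomes X → f f X'
X → a becomes X → a X'
X → X num f becomes X' → num f X'
Add X' → ε

Resulting grammar:
X → f f X'
X → a X'
X' → num f X'
X' → ε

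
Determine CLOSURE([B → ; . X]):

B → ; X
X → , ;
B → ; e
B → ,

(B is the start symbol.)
To compute CLOSURE, for each item [A → α.Bβ] where B is a non-terminal, add [B → .γ] for all productions B → γ; repeat for the newly added items until nothing changes.

Start with: [B → ; . X]
  [B → ; . X] has the dot before X: add [X → . , ;]
No further items can be added.

CLOSURE = { [B → ; . X], [X → . , ;] }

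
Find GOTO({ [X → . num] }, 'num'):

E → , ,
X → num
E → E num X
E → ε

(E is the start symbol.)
GOTO(I, 'num') = CLOSURE({ [A → αX.β] : [A → α.Xβ] ∈ I, X = 'num' })

Items with dot before 'num', with the dot advanced:
  [X → . num] → [X → num .]
Closure adds nothing (no advanced item has the dot before a non-terminal).

GOTO = { [X → num .] }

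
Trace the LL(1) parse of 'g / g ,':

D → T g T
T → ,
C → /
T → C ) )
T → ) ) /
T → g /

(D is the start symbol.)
LL(1) parsing maintains a stack (initially the start symbol over $) and the input. At each step: if the stack top is a terminal, match it against the current input token; if it is a non-terminal N, replace it with the RHS of M[N, lookahead] (the unique production whose predict set contains the lookahead).

Stack is shown with the top on the left.

Stack      Input      Action
----------------------------
D $        g / g , $  output D → T g T
T g T $    g / g , $  output T → g /
g / g T $  g / g , $  match 'g'
/ g T $    / g , $    match '/'
g T $      g , $      match 'g'
T $        , $        output T → ,
, $        , $        match ','
$          $          accept

The string is accepted.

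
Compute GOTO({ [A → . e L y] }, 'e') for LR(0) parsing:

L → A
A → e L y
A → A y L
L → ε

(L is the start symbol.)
{ [A → . A y L], [A → . e L y], [A → e . L y], [L → . A], [L → .] }

GOTO(I, 'e') = CLOSURE({ [A → αX.β] : [A → α.Xβ] ∈ I, X = 'e' })

Items with dot before 'e', with the dot advanced:
  [A → . e L y] → [A → e . L y]
Closure of the advanced items:
  [A → e . L y] has the dot before L: add [L → . A], [L → .]
  [L → . A] has the dot before A: add [A → . e L y], [A → . A y L]

GOTO = { [A → . A y L], [A → . e L y], [A → e . L y], [L → . A], [L → .] }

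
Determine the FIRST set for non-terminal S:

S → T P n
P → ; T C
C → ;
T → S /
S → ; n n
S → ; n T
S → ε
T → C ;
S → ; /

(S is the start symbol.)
{ '/', ';', ε }

FIRST sets of the other non-terminals involved (by the same procedure, iterated to a fixed point):
  FIRST(T) = { '/', ';' }

From S → T P n:
  - T is a non-terminal: add FIRST(T) \ {ε} = { '/', ';' }
    T is not nullable, so stop
From S → ; n n:
  - ';' is a terminal: add ';' and stop
From S → ; n T:
  - ';' is a terminal: add ';' and stop
From S → ε:
  - ε-production, so ε ∈ FIRST(S)
From S → ; /:
  - ';' is a terminal: add ';' and stop

Collecting: FIRST(S) = { '/', ';', ε }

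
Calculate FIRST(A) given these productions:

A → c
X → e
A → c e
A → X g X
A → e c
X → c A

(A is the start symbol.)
To compute FIRST(A), examine every production with A on the left-hand side, reading each right-hand side left to right until a non-nullable symbol is reached.

FIRST sets of the other non-terminals involved (by the same procedure, iterated to a fixed point):
  FIRST(X) = { 'c', 'e' }

From A → c:
  - c is a terminal: add 'c' and stop
From A → c e:
  - c is a terminal: add 'c' and stop
From A → X g X:
  - X is a non-terminal: add FIRST(X) \ {ε} = { 'c', 'e' }
    X is not nullable, so stop
From A → e c:
  - e is a terminal: add 'e' and stop

Collecting: FIRST(A) = { 'c', 'e' }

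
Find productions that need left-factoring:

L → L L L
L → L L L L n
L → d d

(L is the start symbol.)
Yes, L has productions with common prefix 'L L L'

Left-factoring is needed when two productions for the same non-terminal
share a common prefix on the right-hand side.

Productions for L:
  L → L L L
  L → L L L L n
  L → d d

Found common prefix 'L L L' in productions for L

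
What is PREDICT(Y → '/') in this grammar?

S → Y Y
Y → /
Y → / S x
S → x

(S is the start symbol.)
PREDICT(Y → '/') = (FIRST(RHS) \ {ε}) ∪ (FOLLOW(Y) if ε ∈ FIRST(RHS), i.e. RHS ⇒* ε)
FIRST('/') = { '/' }
ε ∉ FIRST('/'), so FOLLOW(Y) is not added.
PREDICT(Y → '/') = { '/' }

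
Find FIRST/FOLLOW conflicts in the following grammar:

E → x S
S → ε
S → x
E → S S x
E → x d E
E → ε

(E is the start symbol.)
Yes. S → x with FOLLOW(S) on { 'x' }

A FIRST/FOLLOW conflict occurs when a non-terminal N has a nullable alternative N → β (β ⇒* ε) and another alternative N → α with FIRST(α) ∩ FOLLOW(N) ≠ ∅: on such a lookahead the parser cannot decide between expanding α and letting N vanish via β.

Nullable non-terminals: E, S.
FIRST sets used below: FIRST(S) = { 'x', ε }

E: nullable alternative(s) E → ε; FOLLOW(E) = { $ }
  E → x S: FIRST \ {ε} = { 'x' } — disjoint from FOLLOW(E)
  E → S S x: FIRST \ {ε} = { 'x' } — disjoint from FOLLOW(E)
  E → x d E: FIRST \ {ε} = { 'x' } — disjoint from FOLLOW(E)
  E → ε: FIRST \ {ε} = { } — this is the only nullable alternative, skip

S: nullable alternative(s) S → ε; FOLLOW(S) = { $, 'x' }
  S → ε: FIRST \ {ε} = { } — this is the only nullable alternative, skip
  S → x: FIRST \ {ε} = { 'x' } — overlaps FOLLOW(S) on { 'x' }: CONFLICT

So the grammar has 1 FIRST/FOLLOW conflict (marked CONFLICT above).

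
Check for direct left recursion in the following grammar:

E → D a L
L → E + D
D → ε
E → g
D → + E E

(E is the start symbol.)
No direct left recursion

E → D a L: starts with D
L → E + D: starts with E
D → ε: starts with ε
E → g: starts with g
D → + E E: starts with '+'

No direct left recursion found.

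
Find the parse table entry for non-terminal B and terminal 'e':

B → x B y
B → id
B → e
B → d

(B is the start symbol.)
B → e

To find M[B, 'e'], we find productions for B where 'e' is in the predict set (PREDICT(N → α) = (FIRST(α) \ {ε}) ∪ (FOLLOW(N) if α ⇒* ε)).

B → x B y: PREDICT = { 'x' }
B → id: PREDICT = { 'id' }
B → e: PREDICT = { 'e' }
  'e' is in predict set, so this production goes in M[B, 'e']
B → d: PREDICT = { 'd' }

M[B, 'e'] = B → e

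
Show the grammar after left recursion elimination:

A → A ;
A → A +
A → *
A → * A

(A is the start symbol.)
A is directly left-recursive. The standard transformation for
  A → A α₁ | ... | A α_m | β₁ | ... | β_n
is
  A  → β₁ A' | ... | β_n A'
  A' → α₁ A' | ... | α_m A' | ε

A → * becomes A → * A'
A → * A becomes A → * A A'
A → A ; becomes A' → ; A'
A → A + becomes A' → + A'
Add A' → ε

Resulting grammar:
A → * A'
A → * A A'
A' → ; A'
A' → + A'
A' → ε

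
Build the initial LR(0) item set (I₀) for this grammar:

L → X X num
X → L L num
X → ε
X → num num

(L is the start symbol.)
First, augment the grammar with L' → L
I₀ = CLOSURE({ [L' → . L] }):
  [L' → . L] has the dot before L: add [L → . X X num]
  [L → . X X num] has the dot before X: add [X → . L L num], [X → .], [X → . num num]
No further items can be added.

I₀ = { [L → . X X num], [L' → . L], [X → . L L num], [X → . num num], [X → .] }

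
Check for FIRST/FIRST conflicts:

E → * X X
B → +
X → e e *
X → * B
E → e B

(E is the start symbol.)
Productions for E:
  E → * X X: FIRST = { '*' }
  E → e B: FIRST = { 'e' }
Productions for X:
  X → e e *: FIRST = { 'e' }
  X → * B: FIRST = { '*' }
B has only one production, so no FIRST/FIRST conflict is possible there.

All alternatives of each non-terminal have pairwise disjoint FIRST sets.

Answer: No FIRST/FIRST conflicts.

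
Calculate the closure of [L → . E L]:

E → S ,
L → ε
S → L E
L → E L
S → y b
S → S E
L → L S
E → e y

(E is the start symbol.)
{ [E → . S ,], [E → . e y], [L → . E L], [L → . L S], [L → .], [S → . L E], [S → . S E], [S → . y b] }

Start with: [L → . E L]
  [L → . E L] has the dot before E: add [E → . S ,], [E → . e y]
  [E → . S ,] has the dot before S: add [S → . L E], [S → . y b], [S → . S E]
  [S → . L E] has the dot before L: add [L → .], [L → . L S]
No further items can be added.

CLOSURE = { [E → . S ,], [E → . e y], [L → . E L], [L → . L S], [L → .], [S → . L E], [S → . S E], [S → . y b] }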